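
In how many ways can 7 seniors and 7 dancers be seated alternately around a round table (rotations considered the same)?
Fix one of the seniors: (7-1)! ways for the remaining seniors, × 7! ways for the dancers = 720 × 5040 = 3628800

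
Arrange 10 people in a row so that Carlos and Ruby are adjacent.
Treat as block: (10-1)! × 2! = 362880 × 2 = 725760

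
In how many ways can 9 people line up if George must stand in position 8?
Fix one position: (9-1)! = 40320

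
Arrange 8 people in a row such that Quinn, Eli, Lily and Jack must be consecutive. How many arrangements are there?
Treat the 4 as one block: (8-4+1)! × 4! = 120 × 24 = 2880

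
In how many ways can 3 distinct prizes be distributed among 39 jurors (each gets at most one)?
P(39,3) = 39!/(39-3)! = 54834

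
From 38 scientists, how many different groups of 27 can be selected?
C(38,27) = 38!/(27!×11!) = 1203322288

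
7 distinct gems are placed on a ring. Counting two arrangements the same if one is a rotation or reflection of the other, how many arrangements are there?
(7-1)!/2 = 720/2 = 360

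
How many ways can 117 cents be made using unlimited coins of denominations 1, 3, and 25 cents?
Coefficient of x^117 in 1/(1-x^1) · 1/(1-x^3) · 1/(1-x^25). Case on j = number of 25-cent coins (j = 0..4); remainder r = 117 - 25j is made from {1,3} in ⌊r/3⌋+1 ways. r = 117, 92, 67, 42, 17 → 40 + 31 + 23 + 15 + 6 = 115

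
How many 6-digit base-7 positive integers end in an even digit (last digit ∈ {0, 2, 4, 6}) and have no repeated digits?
Last∈{0,2,4,6}. Last=0: 720. Last nonzero: 3×5×P(5,4) = 1800. Total = 2520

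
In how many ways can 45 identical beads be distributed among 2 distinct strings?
C(45+2-1, 2-1) = C(46, 1) = 46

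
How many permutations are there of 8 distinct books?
8! = 40320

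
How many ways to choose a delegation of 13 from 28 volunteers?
C(28,13) = 28!/(13!×15!) = 37442160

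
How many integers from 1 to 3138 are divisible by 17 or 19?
⌊3138/17⌋ + ⌊3138/19⌋ - ⌊3138/323⌋ = 184 + 165 - 9 = 340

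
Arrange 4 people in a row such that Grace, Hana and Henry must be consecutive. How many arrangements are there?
Treat the 3 as one block: (4-3+1)! × 3! = 2 × 6 = 12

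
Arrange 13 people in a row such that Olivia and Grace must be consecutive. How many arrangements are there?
Treat the 2 as one block: (13-2+1)! × 2! = 479001600 × 2 = 958003200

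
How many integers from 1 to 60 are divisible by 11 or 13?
⌊60/11⌋ + ⌊60/13⌋ - ⌊60/143⌋ = 5 + 4 - 0 = 9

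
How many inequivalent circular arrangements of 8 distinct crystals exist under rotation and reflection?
(8-1)!/2 = 5040/2 = 2520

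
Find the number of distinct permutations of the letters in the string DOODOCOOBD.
10! / (1! × 5! × 3! × 1!) = 5040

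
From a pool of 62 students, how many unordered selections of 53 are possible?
C(62,53) = 62!/(53!×9!) = 20286591270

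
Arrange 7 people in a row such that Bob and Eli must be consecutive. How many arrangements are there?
Treat the 2 as one block: (7-2+1)! × 2! = 720 × 2 = 1440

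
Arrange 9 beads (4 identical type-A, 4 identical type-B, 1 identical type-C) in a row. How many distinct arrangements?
9! / (4! × 4! × 1!) = 630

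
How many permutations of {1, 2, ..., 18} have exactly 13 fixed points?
Choose the 13 fixed points C(18,13) = 8568, derange the rest: !5 = Σ_{j=0}^{5} (-1)^j·5!/j! = 120 - 120 + 60 - 20 + 5 - 1 = 44. Product = 8568 × 44 = 376992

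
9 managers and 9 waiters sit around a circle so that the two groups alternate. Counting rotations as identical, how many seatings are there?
Fix one of the managers: (9-1)! ways for the remaining managers, × 9! ways for the waiters = 40320 × 362880 = 14631321600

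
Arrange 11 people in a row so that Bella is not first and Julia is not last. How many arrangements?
By inclusion-exclusion: 11! - 2×(11-1)! + (11-2)! = 39916800 - 7257600 + 362880 = 33022080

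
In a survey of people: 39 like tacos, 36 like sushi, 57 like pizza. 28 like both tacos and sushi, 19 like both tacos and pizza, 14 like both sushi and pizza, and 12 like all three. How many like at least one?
|A∪B∪C| = 39+36+57-28-19-14+12 = 83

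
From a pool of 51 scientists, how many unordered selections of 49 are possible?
C(51,49) = 51!/(49!×2!) = 1275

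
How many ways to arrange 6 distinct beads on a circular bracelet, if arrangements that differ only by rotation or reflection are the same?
(6-1)!/2 = 120/2 = 60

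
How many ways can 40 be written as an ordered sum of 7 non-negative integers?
C(40+7-1, 7-1) = C(46, 6) = 9366819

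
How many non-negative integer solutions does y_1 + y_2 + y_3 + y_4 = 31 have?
C(31+4-1, 4-1) = C(34, 3) = 5984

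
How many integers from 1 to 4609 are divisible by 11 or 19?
⌊4609/11⌋ + ⌊4609/19⌋ - ⌊4609/209⌋ = 419 + 242 - 22 = 639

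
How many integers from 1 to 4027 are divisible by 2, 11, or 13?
⌊4027/2⌋+⌊4027/11⌋+⌊4027/13⌋ - ⌊4027/22⌋-⌊4027/26⌋-⌊4027/143⌋ + ⌊4027/286⌋ = 2013+366+309 - 183-154-28 + 14 = 2337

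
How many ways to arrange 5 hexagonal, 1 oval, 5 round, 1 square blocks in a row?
12! / (5! × 1! × 5! × 1!) = 33264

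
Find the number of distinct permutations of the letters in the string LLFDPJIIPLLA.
12! / (2! × 1! × 2! × 4! × 1! × 1! × 1!) = 4989600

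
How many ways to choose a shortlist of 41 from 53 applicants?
C(53,41) = 53!/(41!×12!) = 266783135710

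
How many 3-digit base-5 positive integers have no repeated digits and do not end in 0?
Last digit: 4 nonzero choices. First digit: 3 (nonzero, ≠last). Middle 1: P(3,1) = 3. Total = 36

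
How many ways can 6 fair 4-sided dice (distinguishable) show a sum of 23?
Coefficient of x^23 in (x + x² + ... + x^4)^6. By inclusion-exclusion on dice exceeding 4: Σ_j (-1)^j C(6,j)·C(23-1-4j, 5) = C(6,0)·C(22,5) - C(6,1)·C(18,5) + C(6,2)·C(14,5) - C(6,3)·C(10,5) + C(6,4)·C(6,5) = 1·26334 - 6·8568 + 15·2002 - 20·252 + 15·6 = 6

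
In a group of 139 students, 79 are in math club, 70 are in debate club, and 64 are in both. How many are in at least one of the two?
|A∪B| = |A| + |B| - |A∩B| = 79 + 70 - 64 = 85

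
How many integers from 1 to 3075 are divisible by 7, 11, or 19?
⌊3075/7⌋+⌊3075/11⌋+⌊3075/19⌋ - ⌊3075/77⌋-⌊3075/133⌋-⌊3075/209⌋ + ⌊3075/1463⌋ = 439+279+161 - 39-23-14 + 2 = 805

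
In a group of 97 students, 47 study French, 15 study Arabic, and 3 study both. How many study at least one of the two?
|A∪B| = |A| + |B| - |A∩B| = 47 + 15 - 3 = 59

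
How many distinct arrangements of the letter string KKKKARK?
7! / (5! × 1! × 1!) = 42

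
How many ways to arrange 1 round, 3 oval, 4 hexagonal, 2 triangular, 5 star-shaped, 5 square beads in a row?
20! / (1! × 3! × 4! × 2! × 5! × 5!) = 586637251200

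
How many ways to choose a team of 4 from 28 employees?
C(28,4) = 28!/(4!×24!) = 20475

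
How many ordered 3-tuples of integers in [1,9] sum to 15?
Coefficient of x^15 in (x + x² + ... + x^9)^3. By inclusion-exclusion on dice exceeding 9: Σ_j (-1)^j C(3,j)·C(15-1-9j, 2) = C(3,0)·C(14,2) - C(3,1)·C(5,2) = 1·91 - 3·10 = 61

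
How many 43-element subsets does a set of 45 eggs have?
C(45,43) = 45!/(43!×2!) = 990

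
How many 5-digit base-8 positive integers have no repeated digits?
First digit: 7 choices (nonzero). Then descending: 7 × 7 × 6 × 5 × 4 = 5880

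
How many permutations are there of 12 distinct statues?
12! = 479001600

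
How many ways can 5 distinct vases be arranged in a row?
5! = 120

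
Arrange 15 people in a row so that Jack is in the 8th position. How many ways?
Fix one position: (15-1)! = 87178291200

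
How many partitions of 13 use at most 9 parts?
By conjugation, equals partitions of 13 into parts ≤ 9. Let r_j(i) = number of partitions of i into parts ≤ j, for i = 0..13. r_1(i) = 1 for all i; r_j(i) = r_{j-1}(i) + r_j(i-j). Rows j = 2..9: ≤2: 1 1 2 2 3 3 4 4 5 5 6 6 7 7; ≤3: 1 1 2 3 4 5 7 8 10 12 14 16 19 21; ≤4: 1 1 2 3 5 6 9 11 15 18 23 27 34 39; ≤5: 1 1 2 3 5 7 10 13 18 23 30 37 47 57; ≤6: 1 1 2 3 5 7 11 14 20 26 35 44 58 71; ≤7: 1 1 2 3 5 7 11 15 21 28 38 49 65 82; ≤8: 1 1 2 3 5 7 11 15 22 29 40 52 70 89; ≤9: 1 1 2 3 5 7 11 15 22 30 41 54 73 94. r_9(13) = 94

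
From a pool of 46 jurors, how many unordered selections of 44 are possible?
C(46,44) = 46!/(44!×2!) = 1035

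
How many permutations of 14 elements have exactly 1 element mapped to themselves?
Choose the 1 fixed point C(14,1) = 14, derange the rest: !13 = Σ_{j=0}^{13} (-1)^j·13!/j! = 6227020800 - 6227020800 + 3113510400 - 1037836800 + 259459200 - 51891840 + 8648640 - 1235520 + 154440 - 17160 + 1716 - 156 + 13 - 1 = 2290792932. Product = 14 × 2290792932 = 32071101048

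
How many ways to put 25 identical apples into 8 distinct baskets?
C(25+8-1, 8-1) = C(32, 7) = 3365856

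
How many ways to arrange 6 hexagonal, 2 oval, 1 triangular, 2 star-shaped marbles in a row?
11! / (6! × 2! × 1! × 2!) = 13860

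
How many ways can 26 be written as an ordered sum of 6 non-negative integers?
C(26+6-1, 6-1) = C(31, 5) = 169911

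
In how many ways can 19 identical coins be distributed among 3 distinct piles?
C(19+3-1, 3-1) = C(21, 2) = 210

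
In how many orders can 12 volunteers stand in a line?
12! = 479001600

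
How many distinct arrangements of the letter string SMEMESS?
7! / (2! × 2! × 3!) = 210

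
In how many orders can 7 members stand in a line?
7! = 5040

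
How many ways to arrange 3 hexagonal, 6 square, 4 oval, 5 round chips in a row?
18! / (3! × 6! × 4! × 5!) = 514594080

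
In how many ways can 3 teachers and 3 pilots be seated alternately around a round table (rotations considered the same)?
Fix one of the teachers: (3-1)! ways for the remaining teachers, × 3! ways for the pilots = 2 × 6 = 12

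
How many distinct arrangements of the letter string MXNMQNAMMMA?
11! / (5! × 1! × 1! × 2! × 2!) = 83160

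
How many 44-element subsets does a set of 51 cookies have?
C(51,44) = 51!/(44!×7!) = 115775100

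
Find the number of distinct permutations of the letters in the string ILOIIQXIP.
9! / (1! × 4! × 1! × 1! × 1! × 1!) = 15120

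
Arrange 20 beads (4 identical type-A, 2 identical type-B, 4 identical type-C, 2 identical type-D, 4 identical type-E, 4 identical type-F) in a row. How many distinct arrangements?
20! / (4! × 2! × 4! × 2! × 4! × 4!) = 1833241410000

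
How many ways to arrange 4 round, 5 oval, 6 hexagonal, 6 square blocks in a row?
21! / (4! × 5! × 6! × 6!) = 34220506320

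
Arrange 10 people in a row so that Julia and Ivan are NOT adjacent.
Total - adjacent = 10! - (10-1)!×2 = 3628800 - 725760 = 2903040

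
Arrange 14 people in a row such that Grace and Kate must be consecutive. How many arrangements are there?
Treat the 2 as one block: (14-2+1)! × 2! = 6227020800 × 2 = 12454041600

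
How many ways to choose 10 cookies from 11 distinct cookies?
C(11,10) = 11!/(10!×1!) = 11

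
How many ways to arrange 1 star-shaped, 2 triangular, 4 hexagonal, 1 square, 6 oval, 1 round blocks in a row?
15! / (1! × 2! × 4! × 1! × 6! × 1!) = 37837800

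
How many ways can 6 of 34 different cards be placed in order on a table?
P(34,6) = 34!/(34-6)! = 968330880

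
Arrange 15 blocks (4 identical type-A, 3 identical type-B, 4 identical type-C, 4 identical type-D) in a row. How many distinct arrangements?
15! / (4! × 3! × 4! × 4!) = 15765750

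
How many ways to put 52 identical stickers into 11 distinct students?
C(52+11-1, 11-1) = C(62, 10) = 107518933731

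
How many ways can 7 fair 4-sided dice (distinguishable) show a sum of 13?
Coefficient of x^13 in (x + x² + ... + x^4)^7. By inclusion-exclusion on dice exceeding 4: Σ_j (-1)^j C(7,j)·C(13-1-4j, 6) = C(7,0)·C(12,6) - C(7,1)·C(8,6) = 1·924 - 7·28 = 728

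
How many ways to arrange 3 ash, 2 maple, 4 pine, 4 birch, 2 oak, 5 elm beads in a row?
20! / (3! × 2! × 4! × 4! × 2! × 5!) = 1466593128000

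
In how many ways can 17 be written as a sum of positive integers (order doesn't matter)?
Pentagonal recurrence p(n) = p(n-1) + p(n-2) - p(n-5) - p(n-7) + p(n-12) + p(n-15) - ... gives p(0..16) = 1, 1, 2, 3, 5, 7, 11, 15, 22, 30, 42, 56, 77, 101, 135, 176, 231. p(17) = p(16) + p(15) - p(12) - p(10) + p(5) + p(2) = 231 + 176 - 77 - 42 + 7 + 2 = 297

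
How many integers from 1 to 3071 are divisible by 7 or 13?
⌊3071/7⌋ + ⌊3071/13⌋ - ⌊3071/91⌋ = 438 + 236 - 33 = 641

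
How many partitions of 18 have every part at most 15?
Let r_j(i) = number of partitions of i into parts ≤ j, for i = 0..18. r_1(i) = 1 for all i; r_j(i) = r_{j-1}(i) + r_j(i-j). Rows j = 2..15: ≤2: 1 1 2 2 3 3 4 4 5 5 6 6 7 7 8 8 9 9 10; ≤3: 1 1 2 3 4 5 7 8 10 12 14 16 19 21 24 27 30 33 37; ≤4: 1 1 2 3 5 6 9 11 15 18 23 27 34 39 47 54 64 72 84; ≤5: 1 1 2 3 5 7 10 13 18 23 30 37 47 57 70 84 101 119 141; ≤6: 1 1 2 3 5 7 11 14 20 26 35 44 58 71 90 110 136 163 199; ≤7: 1 1 2 3 5 7 11 15 21 28 38 49 65 82 105 131 164 201 248; ≤8: 1 1 2 3 5 7 11 15 22 29 40 52 70 89 116 146 186 230 288; ≤9: 1 1 2 3 5 7 11 15 22 30 41 54 73 94 123 157 201 252 318; ≤10: 1 1 2 3 5 7 11 15 22 30 42 55 75 97 128 164 212 267 340; ≤11: 1 1 2 3 5 7 11 15 22 30 42 56 76 99 131 169 219 278 355; ≤12: 1 1 2 3 5 7 11 15 22 30 42 56 77 100 133 172 224 285 366; ≤13: 1 1 2 3 5 7 11 15 22 30 42 56 77 101 134 174 227 290 373; ≤14: 1 1 2 3 5 7 11 15 22 30 42 56 77 101 135 175 229 293 378; ≤15: 1 1 2 3 5 7 11 15 22 30 42 56 77 101 135 176 230 295 381. r_15(18) = 381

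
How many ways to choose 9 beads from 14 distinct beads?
C(14,9) = 14!/(9!×5!) = 2002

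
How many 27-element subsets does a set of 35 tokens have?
C(35,27) = 35!/(27!×8!) = 23535820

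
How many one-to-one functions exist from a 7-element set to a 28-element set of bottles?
P(28,7) = 28!/(28-7)! = 5967561600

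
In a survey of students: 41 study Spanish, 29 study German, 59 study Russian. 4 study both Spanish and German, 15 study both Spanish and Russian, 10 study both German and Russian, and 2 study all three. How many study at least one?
|A∪B∪C| = 41+29+59-4-15-10+2 = 102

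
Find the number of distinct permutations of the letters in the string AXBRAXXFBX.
10! / (2! × 1! × 2! × 1! × 4!) = 37800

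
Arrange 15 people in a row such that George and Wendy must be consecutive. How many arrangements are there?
Treat the 2 as one block: (15-2+1)! × 2! = 87178291200 × 2 = 174356582400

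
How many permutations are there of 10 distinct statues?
10! = 3628800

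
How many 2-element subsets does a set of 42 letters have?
C(42,2) = 42!/(2!×40!) = 861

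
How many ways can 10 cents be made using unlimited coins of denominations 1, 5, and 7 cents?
Coefficient of x^10 in 1/(1-x^1) · 1/(1-x^5) · 1/(1-x^7). Case on j = number of 7-cent coins (j = 0..1); remainder r = 10 - 7j is made from {1,5} in ⌊r/5⌋+1 ways. r = 10, 3 → 3 + 1 = 4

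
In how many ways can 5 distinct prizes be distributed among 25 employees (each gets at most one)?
P(25,5) = 25!/(25-5)! = 6375600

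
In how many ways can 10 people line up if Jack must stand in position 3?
Fix one position: (10-1)! = 362880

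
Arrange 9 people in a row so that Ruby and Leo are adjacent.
Treat as block: (9-1)! × 2! = 40320 × 2 = 80640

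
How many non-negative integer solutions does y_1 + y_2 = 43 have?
C(43+2-1, 2-1) = C(44, 1) = 44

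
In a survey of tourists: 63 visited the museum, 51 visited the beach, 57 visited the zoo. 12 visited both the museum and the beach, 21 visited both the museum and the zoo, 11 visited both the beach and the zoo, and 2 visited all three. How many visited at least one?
|A∪B∪C| = 63+51+57-12-21-11+2 = 129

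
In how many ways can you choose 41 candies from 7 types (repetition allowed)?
C(41+7-1, 7-1) = C(47, 6) = 10737573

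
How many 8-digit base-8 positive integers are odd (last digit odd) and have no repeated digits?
Last∈{1,3,5,7}. Last=0: 0. Last nonzero: 4×6×P(6,6) = 17280. Total = 17280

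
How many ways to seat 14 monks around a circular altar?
Circular: fix one position, arrange the rest. (14-1)! = 6227020800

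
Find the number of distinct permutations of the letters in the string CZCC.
4! / (1! × 3!) = 4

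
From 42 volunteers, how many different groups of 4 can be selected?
C(42,4) = 42!/(4!×38!) = 111930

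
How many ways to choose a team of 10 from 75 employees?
C(75,10) = 75!/(10!×65!) = 828931106355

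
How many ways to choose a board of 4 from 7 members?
C(7,4) = 7!/(4!×3!) = 35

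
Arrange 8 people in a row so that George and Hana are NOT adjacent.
Total - adjacent = 8! - (8-1)!×2 = 40320 - 10080 = 30240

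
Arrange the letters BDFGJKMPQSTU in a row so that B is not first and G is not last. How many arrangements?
By inclusion-exclusion: 12! - 2×(12-1)! + (12-2)! = 479001600 - 79833600 + 3628800 = 402796800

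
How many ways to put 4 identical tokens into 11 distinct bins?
C(4+11-1, 11-1) = C(14, 10) = 1001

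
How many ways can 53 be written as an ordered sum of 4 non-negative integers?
C(53+4-1, 4-1) = C(56, 3) = 27720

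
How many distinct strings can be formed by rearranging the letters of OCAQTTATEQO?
11! / (3! × 1! × 1! × 2! × 2! × 2!) = 831600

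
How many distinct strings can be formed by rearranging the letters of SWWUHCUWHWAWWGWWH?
17! / (8! × 2! × 1! × 1! × 1! × 3! × 1!) = 735134400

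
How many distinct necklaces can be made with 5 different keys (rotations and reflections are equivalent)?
(5-1)!/2 = 24/2 = 12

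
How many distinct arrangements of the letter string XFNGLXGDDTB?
11! / (1! × 1! × 1! × 2! × 2! × 1! × 1! × 2!) = 4989600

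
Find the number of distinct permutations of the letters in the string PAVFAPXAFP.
10! / (3! × 1! × 3! × 2! × 1!) = 50400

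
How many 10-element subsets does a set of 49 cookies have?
C(49,10) = 49!/(10!×39!) = 8217822536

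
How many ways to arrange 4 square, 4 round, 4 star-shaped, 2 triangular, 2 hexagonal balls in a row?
16! / (4! × 4! × 4! × 2! × 2!) = 378378000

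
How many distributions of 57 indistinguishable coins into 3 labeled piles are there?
C(57+3-1, 3-1) = C(59, 2) = 1711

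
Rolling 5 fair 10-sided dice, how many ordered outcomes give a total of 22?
Coefficient of x^22 in (x + x² + ... + x^10)^5. By inclusion-exclusion on dice exceeding 10: Σ_j (-1)^j C(5,j)·C(22-1-10j, 4) = C(5,0)·C(21,4) - C(5,1)·C(11,4) = 1·5985 - 5·330 = 4335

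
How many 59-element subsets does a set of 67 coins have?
C(67,59) = 67!/(59!×8!) = 6522361560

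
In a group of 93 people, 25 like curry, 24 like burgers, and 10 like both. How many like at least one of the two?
|A∪B| = |A| + |B| - |A∩B| = 25 + 24 - 10 = 39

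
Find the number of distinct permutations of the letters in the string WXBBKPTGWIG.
11! / (1! × 2! × 2! × 1! × 2! × 1! × 1! × 1!) = 4989600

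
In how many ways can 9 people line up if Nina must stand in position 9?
Fix one position: (9-1)! = 40320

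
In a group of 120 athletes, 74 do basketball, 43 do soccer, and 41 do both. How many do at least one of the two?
|A∪B| = |A| + |B| - |A∩B| = 74 + 43 - 41 = 76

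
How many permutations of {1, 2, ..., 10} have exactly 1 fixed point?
Choose the 1 fixed point C(10,1) = 10, derange the rest: !9 = Σ_{j=0}^{9} (-1)^j·9!/j! = 362880 - 362880 + 181440 - 60480 + 15120 - 3024 + 504 - 72 + 9 - 1 = 133496. Product = 10 × 133496 = 1334960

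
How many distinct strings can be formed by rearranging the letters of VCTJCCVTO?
9! / (1! × 1! × 3! × 2! × 2!) = 15120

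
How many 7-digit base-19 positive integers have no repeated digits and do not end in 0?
Last digit: 18 nonzero choices. First digit: 17 (nonzero, ≠last). Middle 5: P(17,5) = 742560. Total = 227223360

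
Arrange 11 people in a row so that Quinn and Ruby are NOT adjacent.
Total - adjacent = 11! - (11-1)!×2 = 39916800 - 7257600 = 32659200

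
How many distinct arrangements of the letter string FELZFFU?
7! / (1! × 1! × 3! × 1! × 1!) = 840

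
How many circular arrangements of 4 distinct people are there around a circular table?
Circular: fix one position, arrange the rest. (4-1)! = 6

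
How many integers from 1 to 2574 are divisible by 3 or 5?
⌊2574/3⌋ + ⌊2574/5⌋ - ⌊2574/15⌋ = 858 + 514 - 171 = 1201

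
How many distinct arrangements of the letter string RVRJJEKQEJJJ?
12! / (1! × 2! × 1! × 1! × 2! × 5!) = 997920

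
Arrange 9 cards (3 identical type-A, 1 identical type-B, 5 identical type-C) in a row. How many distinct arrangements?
9! / (3! × 1! × 5!) = 504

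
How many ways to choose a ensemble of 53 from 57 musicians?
C(57,53) = 57!/(53!×4!) = 395010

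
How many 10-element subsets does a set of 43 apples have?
C(43,10) = 43!/(10!×33!) = 1917334783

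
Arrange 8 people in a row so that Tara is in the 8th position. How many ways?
Fix one position: (8-1)! = 5040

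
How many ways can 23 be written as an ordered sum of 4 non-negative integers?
C(23+4-1, 4-1) = C(26, 3) = 2600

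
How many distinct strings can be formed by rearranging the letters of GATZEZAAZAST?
12! / (4! × 1! × 1! × 3! × 1! × 2!) = 1663200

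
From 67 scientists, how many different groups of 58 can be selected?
C(67,58) = 67!/(58!×9!) = 42757703560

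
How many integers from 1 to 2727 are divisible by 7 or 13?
⌊2727/7⌋ + ⌊2727/13⌋ - ⌊2727/91⌋ = 389 + 209 - 29 = 569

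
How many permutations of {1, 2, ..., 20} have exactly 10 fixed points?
Choose the 10 fixed points C(20,10) = 184756, derange the rest: !10 = Σ_{j=0}^{10} (-1)^j·10!/j! = 3628800 - 3628800 + 1814400 - 604800 + 151200 - 30240 + 5040 - 720 + 90 - 10 + 1 = 1334961. Product = 184756 × 1334961 = 246642054516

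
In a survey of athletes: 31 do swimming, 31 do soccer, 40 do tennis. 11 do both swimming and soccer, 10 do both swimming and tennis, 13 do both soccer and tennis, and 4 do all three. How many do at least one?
|A∪B∪C| = 31+31+40-11-10-13+4 = 72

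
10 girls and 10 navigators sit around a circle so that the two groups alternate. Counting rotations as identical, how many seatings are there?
Fix one of the girls: (10-1)! ways for the remaining girls, × 10! ways for the navigators = 362880 × 3628800 = 1316818944000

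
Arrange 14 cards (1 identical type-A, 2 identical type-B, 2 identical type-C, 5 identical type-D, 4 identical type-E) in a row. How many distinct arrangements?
14! / (1! × 2! × 2! × 5! × 4!) = 7567560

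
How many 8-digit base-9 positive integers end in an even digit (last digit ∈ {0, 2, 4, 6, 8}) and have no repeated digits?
Last∈{0,2,4,6,8}. Last=0: 40320. Last nonzero: 4×7×P(7,6) = 141120. Total = 181440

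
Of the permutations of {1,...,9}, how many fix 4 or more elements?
Exactly j fixed points: C(9,j)·!(9-j); sum over j ≥ 4 (derangement numbers via !m = (m-1)·(!(m-1) + !(m-2)): !0..!5 = 1, 0, 1, 2, 9, 44). Σ_{j=4}^{9} C(9,j)·!(9-j) = C(9,4)·!5 + C(9,5)·!4 + C(9,6)·!3 + C(9,7)·!2 + C(9,8)·!1 + C(9,9)·!0 = 126·44 + 126·9 + 84·2 + 36·1 + 9·0 + 1·1 = 6883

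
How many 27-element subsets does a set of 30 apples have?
C(30,27) = 30!/(27!×3!) = 4060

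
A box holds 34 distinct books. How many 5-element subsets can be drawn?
C(34,5) = 34!/(5!×29!) = 278256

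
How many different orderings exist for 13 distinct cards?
13! = 6227020800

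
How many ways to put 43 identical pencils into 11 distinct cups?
C(43+11-1, 11-1) = C(53, 10) = 19499099620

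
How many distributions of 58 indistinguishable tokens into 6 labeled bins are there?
C(58+6-1, 6-1) = C(63, 5) = 7028847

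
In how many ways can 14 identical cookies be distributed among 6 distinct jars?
C(14+6-1, 6-1) = C(19, 5) = 11628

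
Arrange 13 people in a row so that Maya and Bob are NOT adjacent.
Total - adjacent = 13! - (13-1)!×2 = 6227020800 - 958003200 = 5269017600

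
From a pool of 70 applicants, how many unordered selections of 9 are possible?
C(70,9) = 70!/(9!×61!) = 65033528560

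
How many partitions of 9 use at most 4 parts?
By conjugation, equals partitions of 9 into parts ≤ 4. Let r_j(i) = number of partitions of i into parts ≤ j, for i = 0..9. r_1(i) = 1 for all i; r_j(i) = r_{j-1}(i) + r_j(i-j). Rows j = 2..4: ≤2: 1 1 2 2 3 3 4 4 5 5; ≤3: 1 1 2 3 4 5 7 8 10 12; ≤4: 1 1 2 3 5 6 9 11 15 18. r_4(9) = 18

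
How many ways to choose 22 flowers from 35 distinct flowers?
C(35,22) = 35!/(22!×13!) = 1476337800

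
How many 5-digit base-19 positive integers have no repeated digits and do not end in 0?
Last digit: 18 nonzero choices. First digit: 17 (nonzero, ≠last). Middle 3: P(17,3) = 4080. Total = 1248480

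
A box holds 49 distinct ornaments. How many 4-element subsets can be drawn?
C(49,4) = 49!/(4!×45!) = 211876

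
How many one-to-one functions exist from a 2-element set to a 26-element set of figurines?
P(26,2) = 26!/(26-2)! = 650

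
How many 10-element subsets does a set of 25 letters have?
C(25,10) = 25!/(10!×15!) = 3268760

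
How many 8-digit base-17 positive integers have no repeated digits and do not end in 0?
Last digit: 16 nonzero choices. First digit: 15 (nonzero, ≠last). Middle 6: P(15,6) = 3603600. Total = 864864000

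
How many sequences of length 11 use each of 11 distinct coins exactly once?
11! = 39916800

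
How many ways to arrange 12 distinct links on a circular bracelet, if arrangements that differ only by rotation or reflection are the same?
(12-1)!/2 = 39916800/2 = 19958400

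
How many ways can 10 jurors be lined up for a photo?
10! = 3628800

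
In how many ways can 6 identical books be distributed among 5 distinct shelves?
C(6+5-1, 5-1) = C(10, 4) = 210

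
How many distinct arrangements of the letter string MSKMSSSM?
8! / (1! × 4! × 3!) = 280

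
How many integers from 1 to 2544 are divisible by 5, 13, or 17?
⌊2544/5⌋+⌊2544/13⌋+⌊2544/17⌋ - ⌊2544/65⌋-⌊2544/85⌋-⌊2544/221⌋ + ⌊2544/1105⌋ = 508+195+149 - 39-29-11 + 2 = 775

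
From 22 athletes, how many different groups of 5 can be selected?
C(22,5) = 22!/(5!×17!) = 26334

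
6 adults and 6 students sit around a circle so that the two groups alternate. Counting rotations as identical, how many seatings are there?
Fix one of the adults: (6-1)! ways for the remaining adults, × 6! ways for the students = 120 × 720 = 86400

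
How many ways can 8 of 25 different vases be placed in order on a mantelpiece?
P(25,8) = 25!/(25-8)! = 43609104000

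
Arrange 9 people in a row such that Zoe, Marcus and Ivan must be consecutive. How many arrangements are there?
Treat the 3 as one block: (9-3+1)! × 3! = 5040 × 6 = 30240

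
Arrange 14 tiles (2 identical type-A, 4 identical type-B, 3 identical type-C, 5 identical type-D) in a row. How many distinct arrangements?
14! / (2! × 4! × 3! × 5!) = 2522520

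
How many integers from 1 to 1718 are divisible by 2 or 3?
⌊1718/2⌋ + ⌊1718/3⌋ - ⌊1718/6⌋ = 859 + 572 - 286 = 1145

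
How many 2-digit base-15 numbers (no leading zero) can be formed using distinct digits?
First digit: 14 choices (nonzero). Then descending: 14 × 14 = 196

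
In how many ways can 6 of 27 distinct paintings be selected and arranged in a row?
P(27,6) = 27!/(27-6)! = 213127200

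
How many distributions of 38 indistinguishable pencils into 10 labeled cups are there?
C(38+10-1, 10-1) = C(47, 9) = 1362649145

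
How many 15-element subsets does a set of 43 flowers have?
C(43,15) = 43!/(15!×28!) = 151532656696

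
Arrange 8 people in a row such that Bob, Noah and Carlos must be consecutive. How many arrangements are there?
Treat the 3 as one block: (8-3+1)! × 3! = 720 × 6 = 4320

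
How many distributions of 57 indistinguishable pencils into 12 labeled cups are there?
C(57+12-1, 12-1) = C(68, 11) = 1533058025824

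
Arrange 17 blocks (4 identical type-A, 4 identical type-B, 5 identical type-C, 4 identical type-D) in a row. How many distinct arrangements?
17! / (4! × 4! × 5! × 4!) = 214414200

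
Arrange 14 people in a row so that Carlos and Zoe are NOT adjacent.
Total - adjacent = 14! - (14-1)!×2 = 87178291200 - 12454041600 = 74724249600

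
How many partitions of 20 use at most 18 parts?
By conjugation, equals partitions of 20 into parts ≤ 18. Let r_j(i) = number of partitions of i into parts ≤ j, for i = 0..20. r_1(i) = 1 for all i; r_j(i) = r_{j-1}(i) + r_j(i-j). Rows j = 2..18: ≤2: 1 1 2 2 3 3 4 4 5 5 6 6 7 7 8 8 9 9 10 10 11; ≤3: 1 1 2 3 4 5 7 8 10 12 14 16 19 21 24 27 30 33 37 40 44; ≤4: 1 1 2 3 5 6 9 11 15 18 23 27 34 39 47 54 64 72 84 94 108; ≤5: 1 1 2 3 5 7 10 13 18 23 30 37 47 57 70 84 101 119 141 164 192; ≤6: 1 1 2 3 5 7 11 14 20 26 35 44 58 71 90 110 136 163 199 235 282; ≤7: 1 1 2 3 5 7 11 15 21 28 38 49 65 82 105 131 164 201 248 300 364; ≤8: 1 1 2 3 5 7 11 15 22 29 40 52 70 89 116 146 186 230 288 352 434; ≤9: 1 1 2 3 5 7 11 15 22 30 41 54 73 94 123 157 201 252 318 393 488; ≤10: 1 1 2 3 5 7 11 15 22 30 42 55 75 97 128 164 212 267 340 423 530; ≤11: 1 1 2 3 5 7 11 15 22 30 42 56 76 99 131 169 219 278 355 445 560; ≤12: 1 1 2 3 5 7 11 15 22 30 42 56 77 100 133 172 224 285 366 460 582; ≤13: 1 1 2 3 5 7 11 15 22 30 42 56 77 101 134 174 227 290 373 471 597; ≤14: 1 1 2 3 5 7 11 15 22 30 42 56 77 101 135 175 229 293 378 478 608; ≤15: 1 1 2 3 5 7 11 15 22 30 42 56 77 101 135 176 230 295 381 483 615; ≤16: 1 1 2 3 5 7 11 15 22 30 42 56 77 101 135 176 231 296 383 486 620; ≤17: 1 1 2 3 5 7 11 15 22 30 42 56 77 101 135 176 231 297 384 488 623; ≤18: 1 1 2 3 5 7 11 15 22 30 42 56 77 101 135 176 231 297 385 489 625. r_18(20) = 625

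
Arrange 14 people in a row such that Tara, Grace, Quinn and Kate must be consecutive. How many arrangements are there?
Treat the 4 as one block: (14-4+1)! × 4! = 39916800 × 24 = 958003200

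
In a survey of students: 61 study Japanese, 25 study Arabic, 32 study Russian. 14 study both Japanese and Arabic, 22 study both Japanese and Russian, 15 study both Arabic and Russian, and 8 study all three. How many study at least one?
|A∪B∪C| = 61+25+32-14-22-15+8 = 75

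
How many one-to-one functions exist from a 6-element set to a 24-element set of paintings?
P(24,6) = 24!/(24-6)! = 96909120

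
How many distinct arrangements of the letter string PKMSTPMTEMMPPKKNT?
17! / (3! × 1! × 4! × 4! × 1! × 1! × 3!) = 17153136000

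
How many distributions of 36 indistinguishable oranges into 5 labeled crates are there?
C(36+5-1, 5-1) = C(40, 4) = 91390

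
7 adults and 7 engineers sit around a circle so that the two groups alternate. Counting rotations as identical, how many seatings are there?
Fix one of the adults: (7-1)! ways for the remaining adults, × 7! ways for the engineers = 720 × 5040 = 3628800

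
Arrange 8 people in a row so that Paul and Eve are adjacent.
Treat as block: (8-1)! × 2! = 5040 × 2 = 10080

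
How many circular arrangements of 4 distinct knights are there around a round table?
Circular: fix one position, arrange the rest. (4-1)! = 6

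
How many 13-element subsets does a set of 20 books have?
C(20,13) = 20!/(13!×7!) = 77520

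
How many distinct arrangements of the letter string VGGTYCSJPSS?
11! / (1! × 3! × 2! × 1! × 1! × 1! × 1! × 1!) = 3326400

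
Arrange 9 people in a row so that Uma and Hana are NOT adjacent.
Total - adjacent = 9! - (9-1)!×2 = 362880 - 80640 = 282240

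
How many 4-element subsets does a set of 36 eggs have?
C(36,4) = 36!/(4!×32!) = 58905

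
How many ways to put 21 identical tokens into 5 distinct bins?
C(21+5-1, 5-1) = C(25, 4) = 12650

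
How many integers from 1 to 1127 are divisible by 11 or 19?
⌊1127/11⌋ + ⌊1127/19⌋ - ⌊1127/209⌋ = 102 + 59 - 5 = 156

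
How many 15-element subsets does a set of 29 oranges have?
C(29,15) = 29!/(15!×14!) = 77558760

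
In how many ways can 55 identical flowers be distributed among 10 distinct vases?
C(55+10-1, 10-1) = C(64, 9) = 27540584512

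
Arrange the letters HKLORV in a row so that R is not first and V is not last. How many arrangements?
By inclusion-exclusion: 6! - 2×(6-1)! + (6-2)! = 720 - 240 + 24 = 504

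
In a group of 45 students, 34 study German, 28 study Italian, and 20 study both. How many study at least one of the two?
|A∪B| = |A| + |B| - |A∩B| = 34 + 28 - 20 = 42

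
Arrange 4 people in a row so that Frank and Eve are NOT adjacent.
Total - adjacent = 4! - (4-1)!×2 = 24 - 12 = 12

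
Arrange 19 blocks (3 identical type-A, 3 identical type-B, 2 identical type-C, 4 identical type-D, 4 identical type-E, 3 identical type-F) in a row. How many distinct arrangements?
19! / (3! × 3! × 2! × 4! × 4! × 3!) = 488864376000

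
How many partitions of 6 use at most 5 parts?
By conjugation, equals partitions of 6 into parts ≤ 5. Let r_j(i) = number of partitions of i into parts ≤ j, for i = 0..6. r_1(i) = 1 for all i; r_j(i) = r_{j-1}(i) + r_j(i-j). Rows j = 2..5: ≤2: 1 1 2 2 3 3 4; ≤3: 1 1 2 3 4 5 7; ≤4: 1 1 2 3 5 6 9; ≤5: 1 1 2 3 5 7 10. r_5(6) = 10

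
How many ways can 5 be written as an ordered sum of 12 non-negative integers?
C(5+12-1, 12-1) = C(16, 11) = 4368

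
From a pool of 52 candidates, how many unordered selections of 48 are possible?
C(52,48) = 52!/(48!×4!) = 270725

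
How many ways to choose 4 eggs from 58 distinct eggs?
C(58,4) = 58!/(4!×54!) = 424270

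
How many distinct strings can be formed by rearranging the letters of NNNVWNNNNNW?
11! / (8! × 2! × 1!) = 495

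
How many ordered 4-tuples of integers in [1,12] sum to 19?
Coefficient of x^19 in (x + x² + ... + x^12)^4. By inclusion-exclusion on dice exceeding 12: Σ_j (-1)^j C(4,j)·C(19-1-12j, 3) = C(4,0)·C(18,3) - C(4,1)·C(6,3) = 1·816 - 4·20 = 736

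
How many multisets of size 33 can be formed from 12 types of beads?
C(33+12-1, 12-1) = C(44, 11) = 7669339132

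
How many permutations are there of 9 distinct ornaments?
9! = 362880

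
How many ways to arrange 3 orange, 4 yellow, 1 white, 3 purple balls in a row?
11! / (3! × 4! × 1! × 3!) = 46200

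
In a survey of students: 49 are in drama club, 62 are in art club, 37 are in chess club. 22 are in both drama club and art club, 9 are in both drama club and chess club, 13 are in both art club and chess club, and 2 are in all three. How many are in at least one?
|A∪B∪C| = 49+62+37-22-9-13+2 = 106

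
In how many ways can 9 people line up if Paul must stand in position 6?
Fix one position: (9-1)! = 40320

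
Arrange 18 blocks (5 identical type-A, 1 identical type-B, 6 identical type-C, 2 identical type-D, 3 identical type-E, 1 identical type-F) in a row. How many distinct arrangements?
18! / (5! × 1! × 6! × 2! × 3! × 1!) = 6175128960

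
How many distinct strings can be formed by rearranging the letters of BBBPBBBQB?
9! / (1! × 1! × 7!) = 72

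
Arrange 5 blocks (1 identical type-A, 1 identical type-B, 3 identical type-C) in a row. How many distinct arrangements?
5! / (1! × 1! × 3!) = 20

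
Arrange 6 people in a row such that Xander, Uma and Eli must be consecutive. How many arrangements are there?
Treat the 3 as one block: (6-3+1)! × 3! = 24 × 6 = 144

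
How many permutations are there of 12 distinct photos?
12! = 479001600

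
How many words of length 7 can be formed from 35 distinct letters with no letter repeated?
P(35,7) = 35!/(35-7)! = 33891580800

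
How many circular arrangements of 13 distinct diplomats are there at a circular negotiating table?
Circular: fix one position, arrange the rest. (13-1)! = 479001600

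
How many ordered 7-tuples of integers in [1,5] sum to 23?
Coefficient of x^23 in (x + x² + ... + x^5)^7. By inclusion-exclusion on dice exceeding 5: Σ_j (-1)^j C(7,j)·C(23-1-5j, 6) = C(7,0)·C(22,6) - C(7,1)·C(17,6) + C(7,2)·C(12,6) - C(7,3)·C(7,6) = 1·74613 - 7·12376 + 21·924 - 35·7 = 7140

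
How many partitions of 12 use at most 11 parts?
By conjugation, equals partitions of 12 into parts ≤ 11. Let r_j(i) = number of partitions of i into parts ≤ j, for i = 0..12. r_1(i) = 1 for all i; r_j(i) = r_{j-1}(i) + r_j(i-j). Rows j = 2..11: ≤2: 1 1 2 2 3 3 4 4 5 5 6 6 7; ≤3: 1 1 2 3 4 5 7 8 10 12 14 16 19; ≤4: 1 1 2 3 5 6 9 11 15 18 23 27 34; ≤5: 1 1 2 3 5 7 10 13 18 23 30 37 47; ≤6: 1 1 2 3 5 7 11 14 20 26 35 44 58; ≤7: 1 1 2 3 5 7 11 15 21 28 38 49 65; ≤8: 1 1 2 3 5 7 11 15 22 29 40 52 70; ≤9: 1 1 2 3 5 7 11 15 22 30 41 54 73; ≤10: 1 1 2 3 5 7 11 15 22 30 42 55 75; ≤11: 1 1 2 3 5 7 11 15 22 30 42 56 76. r_11(12) = 76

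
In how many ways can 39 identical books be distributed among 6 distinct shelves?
C(39+6-1, 6-1) = C(44, 5) = 1086008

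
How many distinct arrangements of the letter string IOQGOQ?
6! / (1! × 2! × 1! × 2!) = 180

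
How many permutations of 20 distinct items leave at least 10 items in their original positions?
Exactly j fixed points: C(20,j)·!(20-j); sum over j ≥ 10 (derangement numbers via !m = (m-1)·(!(m-1) + !(m-2)): !0..!10 = 1, 0, 1, 2, 9, 44, 265, 1854, 14833, 133496, 1334961). Σ_{j=10}^{20} C(20,j)·!(20-j) = C(20,10)·!10 + C(20,11)·!9 + C(20,12)·!8 + C(20,13)·!7 + C(20,14)·!6 + C(20,15)·!5 + C(20,16)·!4 + C(20,17)·!3 + C(20,18)·!2 + C(20,19)·!1 + C(20,20)·!0 = 184756·1334961 + 167960·133496 + 125970·14833 + 77520·1854 + 38760·265 + 15504·44 + 4845·9 + 1140·2 + 190·1 + 20·0 + 1·1 = 271087277418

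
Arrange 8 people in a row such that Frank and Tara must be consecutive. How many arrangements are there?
Treat the 2 as one block: (8-2+1)! × 2! = 5040 × 2 = 10080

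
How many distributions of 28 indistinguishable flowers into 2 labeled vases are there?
C(28+2-1, 2-1) = C(29, 1) = 29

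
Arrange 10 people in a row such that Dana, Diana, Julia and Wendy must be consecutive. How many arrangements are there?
Treat the 4 as one block: (10-4+1)! × 4! = 5040 × 24 = 120960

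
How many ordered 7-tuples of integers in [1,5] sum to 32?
Coefficient of x^32 in (x + x² + ... + x^5)^7. By inclusion-exclusion on dice exceeding 5: Σ_j (-1)^j C(7,j)·C(32-1-5j, 6) = C(7,0)·C(31,6) - C(7,1)·C(26,6) + C(7,2)·C(21,6) - C(7,3)·C(16,6) + C(7,4)·C(11,6) - C(7,5)·C(6,6) = 1·736281 - 7·230230 + 21·54264 - 35·8008 + 35·462 - 21·1 = 84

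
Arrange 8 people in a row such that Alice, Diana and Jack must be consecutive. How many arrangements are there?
Treat the 3 as one block: (8-3+1)! × 3! = 720 × 6 = 4320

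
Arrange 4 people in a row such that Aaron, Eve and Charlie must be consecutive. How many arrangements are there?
Treat the 3 as one block: (4-3+1)! × 3! = 2 × 6 = 12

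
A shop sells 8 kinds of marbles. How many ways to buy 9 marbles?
C(9+8-1, 8-1) = C(16, 7) = 11440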